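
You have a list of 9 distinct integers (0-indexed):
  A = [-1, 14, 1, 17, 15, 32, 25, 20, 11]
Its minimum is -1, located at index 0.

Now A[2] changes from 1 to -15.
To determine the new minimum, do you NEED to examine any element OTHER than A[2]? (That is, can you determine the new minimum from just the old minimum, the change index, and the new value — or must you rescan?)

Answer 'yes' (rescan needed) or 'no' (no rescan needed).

Old min = -1 at index 0
Change at index 2: 1 -> -15
Index 2 was NOT the min. New min = min(-1, -15). No rescan of other elements needed.
Needs rescan: no

Answer: no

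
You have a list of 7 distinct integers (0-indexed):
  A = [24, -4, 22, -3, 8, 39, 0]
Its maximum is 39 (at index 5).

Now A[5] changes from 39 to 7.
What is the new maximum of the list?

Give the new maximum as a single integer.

Answer: 24

Derivation:
Old max = 39 (at index 5)
Change: A[5] 39 -> 7
Changed element WAS the max -> may need rescan.
  Max of remaining elements: 24
  New max = max(7, 24) = 24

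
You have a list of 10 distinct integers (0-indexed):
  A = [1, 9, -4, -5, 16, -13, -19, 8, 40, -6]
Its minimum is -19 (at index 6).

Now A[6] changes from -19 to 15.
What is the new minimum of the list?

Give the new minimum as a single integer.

Old min = -19 (at index 6)
Change: A[6] -19 -> 15
Changed element WAS the min. Need to check: is 15 still <= all others?
  Min of remaining elements: -13
  New min = min(15, -13) = -13

Answer: -13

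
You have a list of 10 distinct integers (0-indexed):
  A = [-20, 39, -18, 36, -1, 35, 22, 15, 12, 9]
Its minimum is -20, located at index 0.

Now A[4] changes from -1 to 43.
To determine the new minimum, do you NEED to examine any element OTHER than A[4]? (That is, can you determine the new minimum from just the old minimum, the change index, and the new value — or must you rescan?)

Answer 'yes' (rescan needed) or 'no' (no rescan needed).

Answer: no

Derivation:
Old min = -20 at index 0
Change at index 4: -1 -> 43
Index 4 was NOT the min. New min = min(-20, 43). No rescan of other elements needed.
Needs rescan: no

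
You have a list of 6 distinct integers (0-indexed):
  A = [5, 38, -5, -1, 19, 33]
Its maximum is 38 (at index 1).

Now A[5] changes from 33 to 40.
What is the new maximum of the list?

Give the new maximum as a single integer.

Answer: 40

Derivation:
Old max = 38 (at index 1)
Change: A[5] 33 -> 40
Changed element was NOT the old max.
  New max = max(old_max, new_val) = max(38, 40) = 40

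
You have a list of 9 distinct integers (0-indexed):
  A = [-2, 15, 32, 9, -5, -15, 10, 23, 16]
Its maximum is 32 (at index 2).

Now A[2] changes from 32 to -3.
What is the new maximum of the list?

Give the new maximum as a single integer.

Answer: 23

Derivation:
Old max = 32 (at index 2)
Change: A[2] 32 -> -3
Changed element WAS the max -> may need rescan.
  Max of remaining elements: 23
  New max = max(-3, 23) = 23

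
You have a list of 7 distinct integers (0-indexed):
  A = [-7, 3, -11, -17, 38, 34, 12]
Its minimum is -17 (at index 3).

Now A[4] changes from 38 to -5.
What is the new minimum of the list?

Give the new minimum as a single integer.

Answer: -17

Derivation:
Old min = -17 (at index 3)
Change: A[4] 38 -> -5
Changed element was NOT the old min.
  New min = min(old_min, new_val) = min(-17, -5) = -17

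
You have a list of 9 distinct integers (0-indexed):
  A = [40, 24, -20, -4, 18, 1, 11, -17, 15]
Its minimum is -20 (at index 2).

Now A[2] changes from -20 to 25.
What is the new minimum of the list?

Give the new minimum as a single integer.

Answer: -17

Derivation:
Old min = -20 (at index 2)
Change: A[2] -20 -> 25
Changed element WAS the min. Need to check: is 25 still <= all others?
  Min of remaining elements: -17
  New min = min(25, -17) = -17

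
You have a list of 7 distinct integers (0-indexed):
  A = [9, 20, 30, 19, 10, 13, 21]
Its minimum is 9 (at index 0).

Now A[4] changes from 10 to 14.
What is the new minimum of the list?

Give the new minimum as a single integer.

Old min = 9 (at index 0)
Change: A[4] 10 -> 14
Changed element was NOT the old min.
  New min = min(old_min, new_val) = min(9, 14) = 9

Answer: 9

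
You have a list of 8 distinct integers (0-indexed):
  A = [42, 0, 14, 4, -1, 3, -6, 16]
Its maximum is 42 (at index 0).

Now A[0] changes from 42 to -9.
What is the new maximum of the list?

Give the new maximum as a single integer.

Old max = 42 (at index 0)
Change: A[0] 42 -> -9
Changed element WAS the max -> may need rescan.
  Max of remaining elements: 16
  New max = max(-9, 16) = 16

Answer: 16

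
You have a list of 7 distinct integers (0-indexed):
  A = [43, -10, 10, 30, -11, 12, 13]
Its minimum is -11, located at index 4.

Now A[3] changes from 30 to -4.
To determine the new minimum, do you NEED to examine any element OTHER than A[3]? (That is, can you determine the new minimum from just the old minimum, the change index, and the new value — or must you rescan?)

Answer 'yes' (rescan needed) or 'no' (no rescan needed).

Answer: no

Derivation:
Old min = -11 at index 4
Change at index 3: 30 -> -4
Index 3 was NOT the min. New min = min(-11, -4). No rescan of other elements needed.
Needs rescan: no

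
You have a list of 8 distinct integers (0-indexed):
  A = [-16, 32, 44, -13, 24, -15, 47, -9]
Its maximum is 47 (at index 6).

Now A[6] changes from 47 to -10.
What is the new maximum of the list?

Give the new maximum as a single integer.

Old max = 47 (at index 6)
Change: A[6] 47 -> -10
Changed element WAS the max -> may need rescan.
  Max of remaining elements: 44
  New max = max(-10, 44) = 44

Answer: 44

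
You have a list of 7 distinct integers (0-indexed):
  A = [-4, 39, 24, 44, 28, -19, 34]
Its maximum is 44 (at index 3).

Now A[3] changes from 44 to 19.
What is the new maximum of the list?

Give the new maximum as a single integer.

Old max = 44 (at index 3)
Change: A[3] 44 -> 19
Changed element WAS the max -> may need rescan.
  Max of remaining elements: 39
  New max = max(19, 39) = 39

Answer: 39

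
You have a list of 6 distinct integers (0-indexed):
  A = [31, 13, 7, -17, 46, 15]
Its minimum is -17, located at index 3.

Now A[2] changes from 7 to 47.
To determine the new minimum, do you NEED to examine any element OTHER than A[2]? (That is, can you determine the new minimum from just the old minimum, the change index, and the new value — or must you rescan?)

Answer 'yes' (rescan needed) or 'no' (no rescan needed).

Answer: no

Derivation:
Old min = -17 at index 3
Change at index 2: 7 -> 47
Index 2 was NOT the min. New min = min(-17, 47). No rescan of other elements needed.
Needs rescan: no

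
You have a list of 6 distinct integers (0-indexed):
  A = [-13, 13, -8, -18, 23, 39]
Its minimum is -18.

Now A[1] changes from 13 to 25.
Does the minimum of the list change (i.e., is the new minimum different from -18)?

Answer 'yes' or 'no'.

Old min = -18
Change: A[1] 13 -> 25
Changed element was NOT the min; min changes only if 25 < -18.
New min = -18; changed? no

Answer: no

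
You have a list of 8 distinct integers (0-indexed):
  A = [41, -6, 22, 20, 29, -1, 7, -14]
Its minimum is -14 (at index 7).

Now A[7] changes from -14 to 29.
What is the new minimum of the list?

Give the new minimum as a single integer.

Answer: -6

Derivation:
Old min = -14 (at index 7)
Change: A[7] -14 -> 29
Changed element WAS the min. Need to check: is 29 still <= all others?
  Min of remaining elements: -6
  New min = min(29, -6) = -6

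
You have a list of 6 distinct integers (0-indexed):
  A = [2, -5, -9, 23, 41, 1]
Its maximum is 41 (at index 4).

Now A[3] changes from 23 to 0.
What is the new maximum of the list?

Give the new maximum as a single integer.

Answer: 41

Derivation:
Old max = 41 (at index 4)
Change: A[3] 23 -> 0
Changed element was NOT the old max.
  New max = max(old_max, new_val) = max(41, 0) = 41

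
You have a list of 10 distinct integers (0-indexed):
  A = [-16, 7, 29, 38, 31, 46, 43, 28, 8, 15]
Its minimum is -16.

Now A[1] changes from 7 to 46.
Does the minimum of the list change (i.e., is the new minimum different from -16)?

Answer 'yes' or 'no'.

Old min = -16
Change: A[1] 7 -> 46
Changed element was NOT the min; min changes only if 46 < -16.
New min = -16; changed? no

Answer: no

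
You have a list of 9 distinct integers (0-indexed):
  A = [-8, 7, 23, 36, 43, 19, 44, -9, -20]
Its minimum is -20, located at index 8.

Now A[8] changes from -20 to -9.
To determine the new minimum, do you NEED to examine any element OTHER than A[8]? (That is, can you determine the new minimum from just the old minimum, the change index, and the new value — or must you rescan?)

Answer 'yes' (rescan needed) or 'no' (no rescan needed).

Old min = -20 at index 8
Change at index 8: -20 -> -9
Index 8 WAS the min and new value -9 > old min -20. Must rescan other elements to find the new min.
Needs rescan: yes

Answer: yes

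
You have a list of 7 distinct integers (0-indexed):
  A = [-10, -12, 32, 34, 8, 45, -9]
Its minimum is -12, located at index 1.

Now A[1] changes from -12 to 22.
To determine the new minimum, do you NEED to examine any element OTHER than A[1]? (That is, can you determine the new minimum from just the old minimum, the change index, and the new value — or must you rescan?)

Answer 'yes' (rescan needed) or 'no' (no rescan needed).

Old min = -12 at index 1
Change at index 1: -12 -> 22
Index 1 WAS the min and new value 22 > old min -12. Must rescan other elements to find the new min.
Needs rescan: yes

Answer: yes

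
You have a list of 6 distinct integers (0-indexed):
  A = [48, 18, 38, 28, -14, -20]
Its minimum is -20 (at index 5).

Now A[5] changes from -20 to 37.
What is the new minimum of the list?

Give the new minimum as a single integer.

Answer: -14

Derivation:
Old min = -20 (at index 5)
Change: A[5] -20 -> 37
Changed element WAS the min. Need to check: is 37 still <= all others?
  Min of remaining elements: -14
  New min = min(37, -14) = -14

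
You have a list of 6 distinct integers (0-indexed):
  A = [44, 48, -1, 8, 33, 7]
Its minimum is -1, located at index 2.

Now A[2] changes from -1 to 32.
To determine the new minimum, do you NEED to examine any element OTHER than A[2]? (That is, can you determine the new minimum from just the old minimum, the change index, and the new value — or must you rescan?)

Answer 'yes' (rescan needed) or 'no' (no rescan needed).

Answer: yes

Derivation:
Old min = -1 at index 2
Change at index 2: -1 -> 32
Index 2 WAS the min and new value 32 > old min -1. Must rescan other elements to find the new min.
Needs rescan: yes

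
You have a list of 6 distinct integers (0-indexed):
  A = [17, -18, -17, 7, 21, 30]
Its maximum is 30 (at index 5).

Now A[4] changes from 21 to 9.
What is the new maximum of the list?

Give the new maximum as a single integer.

Old max = 30 (at index 5)
Change: A[4] 21 -> 9
Changed element was NOT the old max.
  New max = max(old_max, new_val) = max(30, 9) = 30

Answer: 30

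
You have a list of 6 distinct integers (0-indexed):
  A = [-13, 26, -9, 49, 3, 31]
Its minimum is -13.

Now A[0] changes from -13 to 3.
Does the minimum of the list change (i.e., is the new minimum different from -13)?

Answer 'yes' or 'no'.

Old min = -13
Change: A[0] -13 -> 3
Changed element was the min; new min must be rechecked.
New min = -9; changed? yes

Answer: yes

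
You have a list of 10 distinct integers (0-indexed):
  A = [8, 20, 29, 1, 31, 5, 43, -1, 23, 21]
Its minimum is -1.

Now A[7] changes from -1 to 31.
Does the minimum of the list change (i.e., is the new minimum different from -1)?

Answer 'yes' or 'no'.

Answer: yes

Derivation:
Old min = -1
Change: A[7] -1 -> 31
Changed element was the min; new min must be rechecked.
New min = 1; changed? yes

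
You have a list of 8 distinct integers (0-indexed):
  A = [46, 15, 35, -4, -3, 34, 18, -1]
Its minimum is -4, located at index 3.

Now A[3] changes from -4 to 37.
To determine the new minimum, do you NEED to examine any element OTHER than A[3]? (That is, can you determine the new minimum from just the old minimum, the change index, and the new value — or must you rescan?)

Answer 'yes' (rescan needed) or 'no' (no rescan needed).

Old min = -4 at index 3
Change at index 3: -4 -> 37
Index 3 WAS the min and new value 37 > old min -4. Must rescan other elements to find the new min.
Needs rescan: yes

Answer: yes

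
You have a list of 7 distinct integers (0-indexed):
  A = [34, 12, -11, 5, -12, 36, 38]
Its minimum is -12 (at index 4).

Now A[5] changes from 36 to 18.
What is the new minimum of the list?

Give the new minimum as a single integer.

Answer: -12

Derivation:
Old min = -12 (at index 4)
Change: A[5] 36 -> 18
Changed element was NOT the old min.
  New min = min(old_min, new_val) = min(-12, 18) = -12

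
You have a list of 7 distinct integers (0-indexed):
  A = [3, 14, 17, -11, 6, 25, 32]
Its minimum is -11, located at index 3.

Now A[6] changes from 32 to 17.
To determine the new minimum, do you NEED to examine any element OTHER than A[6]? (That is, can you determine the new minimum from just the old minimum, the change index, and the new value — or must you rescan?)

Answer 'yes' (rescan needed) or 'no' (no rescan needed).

Answer: no

Derivation:
Old min = -11 at index 3
Change at index 6: 32 -> 17
Index 6 was NOT the min. New min = min(-11, 17). No rescan of other elements needed.
Needs rescan: no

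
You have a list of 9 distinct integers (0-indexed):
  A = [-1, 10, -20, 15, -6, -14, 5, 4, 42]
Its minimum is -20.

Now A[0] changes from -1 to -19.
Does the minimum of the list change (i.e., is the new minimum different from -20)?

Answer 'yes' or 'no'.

Answer: no

Derivation:
Old min = -20
Change: A[0] -1 -> -19
Changed element was NOT the min; min changes only if -19 < -20.
New min = -20; changed? no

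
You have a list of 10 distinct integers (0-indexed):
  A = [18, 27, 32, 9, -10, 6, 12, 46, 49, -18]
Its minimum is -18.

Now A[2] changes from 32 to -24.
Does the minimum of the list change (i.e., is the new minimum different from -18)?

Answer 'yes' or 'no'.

Old min = -18
Change: A[2] 32 -> -24
Changed element was NOT the min; min changes only if -24 < -18.
New min = -24; changed? yes

Answer: yes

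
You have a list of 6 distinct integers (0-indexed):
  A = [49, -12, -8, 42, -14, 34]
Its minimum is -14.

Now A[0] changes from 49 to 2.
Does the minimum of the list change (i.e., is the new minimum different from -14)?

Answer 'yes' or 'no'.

Answer: no

Derivation:
Old min = -14
Change: A[0] 49 -> 2
Changed element was NOT the min; min changes only if 2 < -14.
New min = -14; changed? no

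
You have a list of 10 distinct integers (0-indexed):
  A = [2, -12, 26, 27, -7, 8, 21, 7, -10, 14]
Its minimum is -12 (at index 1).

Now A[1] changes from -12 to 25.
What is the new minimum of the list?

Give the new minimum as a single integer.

Old min = -12 (at index 1)
Change: A[1] -12 -> 25
Changed element WAS the min. Need to check: is 25 still <= all others?
  Min of remaining elements: -10
  New min = min(25, -10) = -10

Answer: -10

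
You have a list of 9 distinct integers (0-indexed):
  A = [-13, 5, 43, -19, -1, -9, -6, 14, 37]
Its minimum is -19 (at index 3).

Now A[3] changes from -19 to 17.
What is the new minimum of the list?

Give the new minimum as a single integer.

Old min = -19 (at index 3)
Change: A[3] -19 -> 17
Changed element WAS the min. Need to check: is 17 still <= all others?
  Min of remaining elements: -13
  New min = min(17, -13) = -13

Answer: -13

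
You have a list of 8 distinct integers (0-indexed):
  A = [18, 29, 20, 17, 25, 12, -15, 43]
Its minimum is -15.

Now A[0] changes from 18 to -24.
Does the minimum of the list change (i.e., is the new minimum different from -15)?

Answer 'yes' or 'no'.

Old min = -15
Change: A[0] 18 -> -24
Changed element was NOT the min; min changes only if -24 < -15.
New min = -24; changed? yes

Answer: yes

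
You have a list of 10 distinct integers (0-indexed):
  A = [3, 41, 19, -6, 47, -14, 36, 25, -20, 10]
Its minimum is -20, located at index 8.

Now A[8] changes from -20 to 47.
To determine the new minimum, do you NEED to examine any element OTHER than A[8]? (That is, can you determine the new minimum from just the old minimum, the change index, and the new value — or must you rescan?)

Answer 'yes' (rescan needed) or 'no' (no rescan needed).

Answer: yes

Derivation:
Old min = -20 at index 8
Change at index 8: -20 -> 47
Index 8 WAS the min and new value 47 > old min -20. Must rescan other elements to find the new min.
Needs rescan: yes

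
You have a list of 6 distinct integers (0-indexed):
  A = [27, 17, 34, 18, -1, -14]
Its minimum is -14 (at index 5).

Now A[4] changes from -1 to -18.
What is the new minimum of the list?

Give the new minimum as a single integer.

Answer: -18

Derivation:
Old min = -14 (at index 5)
Change: A[4] -1 -> -18
Changed element was NOT the old min.
  New min = min(old_min, new_val) = min(-14, -18) = -18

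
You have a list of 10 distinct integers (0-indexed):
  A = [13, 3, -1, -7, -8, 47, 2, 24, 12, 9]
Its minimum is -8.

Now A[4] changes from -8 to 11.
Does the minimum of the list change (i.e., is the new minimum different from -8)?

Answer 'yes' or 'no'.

Old min = -8
Change: A[4] -8 -> 11
Changed element was the min; new min must be rechecked.
New min = -7; changed? yes

Answer: yes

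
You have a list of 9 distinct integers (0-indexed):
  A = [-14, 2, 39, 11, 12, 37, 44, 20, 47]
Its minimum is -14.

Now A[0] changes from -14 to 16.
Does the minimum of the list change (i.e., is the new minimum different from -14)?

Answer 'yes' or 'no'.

Answer: yes

Derivation:
Old min = -14
Change: A[0] -14 -> 16
Changed element was the min; new min must be rechecked.
New min = 2; changed? yes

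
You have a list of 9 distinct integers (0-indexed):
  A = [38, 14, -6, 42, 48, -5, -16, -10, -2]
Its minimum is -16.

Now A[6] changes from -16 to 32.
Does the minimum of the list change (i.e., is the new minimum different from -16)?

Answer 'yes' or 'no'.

Old min = -16
Change: A[6] -16 -> 32
Changed element was the min; new min must be rechecked.
New min = -10; changed? yes

Answer: yes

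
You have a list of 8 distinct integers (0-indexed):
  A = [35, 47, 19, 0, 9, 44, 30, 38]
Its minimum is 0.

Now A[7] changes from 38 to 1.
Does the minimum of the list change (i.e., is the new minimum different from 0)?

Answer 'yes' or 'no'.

Old min = 0
Change: A[7] 38 -> 1
Changed element was NOT the min; min changes only if 1 < 0.
New min = 0; changed? no

Answer: no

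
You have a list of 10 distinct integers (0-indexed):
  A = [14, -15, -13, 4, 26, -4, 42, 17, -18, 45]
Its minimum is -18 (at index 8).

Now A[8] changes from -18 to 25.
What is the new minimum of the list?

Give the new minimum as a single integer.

Answer: -15

Derivation:
Old min = -18 (at index 8)
Change: A[8] -18 -> 25
Changed element WAS the min. Need to check: is 25 still <= all others?
  Min of remaining elements: -15
  New min = min(25, -15) = -15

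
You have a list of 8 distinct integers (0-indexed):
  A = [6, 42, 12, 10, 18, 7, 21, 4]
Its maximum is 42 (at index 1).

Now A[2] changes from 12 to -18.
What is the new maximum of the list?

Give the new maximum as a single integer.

Old max = 42 (at index 1)
Change: A[2] 12 -> -18
Changed element was NOT the old max.
  New max = max(old_max, new_val) = max(42, -18) = 42

Answer: 42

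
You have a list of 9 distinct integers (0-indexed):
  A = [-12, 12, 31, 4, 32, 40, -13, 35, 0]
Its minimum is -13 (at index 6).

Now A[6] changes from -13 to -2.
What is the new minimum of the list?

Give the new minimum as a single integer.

Old min = -13 (at index 6)
Change: A[6] -13 -> -2
Changed element WAS the min. Need to check: is -2 still <= all others?
  Min of remaining elements: -12
  New min = min(-2, -12) = -12

Answer: -12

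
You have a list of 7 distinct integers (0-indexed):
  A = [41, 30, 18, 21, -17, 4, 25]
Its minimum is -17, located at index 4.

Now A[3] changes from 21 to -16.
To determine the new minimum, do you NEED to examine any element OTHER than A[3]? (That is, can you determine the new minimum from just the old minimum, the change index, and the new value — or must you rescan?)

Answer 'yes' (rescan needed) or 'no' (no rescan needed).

Answer: no

Derivation:
Old min = -17 at index 4
Change at index 3: 21 -> -16
Index 3 was NOT the min. New min = min(-17, -16). No rescan of other elements needed.
Needs rescan: no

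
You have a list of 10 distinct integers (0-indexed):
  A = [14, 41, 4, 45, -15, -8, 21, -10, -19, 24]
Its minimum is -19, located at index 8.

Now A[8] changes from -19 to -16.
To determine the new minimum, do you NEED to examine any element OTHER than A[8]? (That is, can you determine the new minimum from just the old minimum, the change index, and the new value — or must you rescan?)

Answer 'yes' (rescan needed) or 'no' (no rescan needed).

Old min = -19 at index 8
Change at index 8: -19 -> -16
Index 8 WAS the min and new value -16 > old min -19. Must rescan other elements to find the new min.
Needs rescan: yes

Answer: yes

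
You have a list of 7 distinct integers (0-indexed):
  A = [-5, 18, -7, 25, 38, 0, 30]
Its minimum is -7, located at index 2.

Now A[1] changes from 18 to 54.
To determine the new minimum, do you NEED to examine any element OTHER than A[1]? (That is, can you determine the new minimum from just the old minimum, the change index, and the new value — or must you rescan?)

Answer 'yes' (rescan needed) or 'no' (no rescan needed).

Old min = -7 at index 2
Change at index 1: 18 -> 54
Index 1 was NOT the min. New min = min(-7, 54). No rescan of other elements needed.
Needs rescan: no

Answer: no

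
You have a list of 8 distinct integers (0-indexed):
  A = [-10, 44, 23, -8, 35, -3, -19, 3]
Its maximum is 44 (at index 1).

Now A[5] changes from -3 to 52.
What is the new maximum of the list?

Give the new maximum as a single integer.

Answer: 52

Derivation:
Old max = 44 (at index 1)
Change: A[5] -3 -> 52
Changed element was NOT the old max.
  New max = max(old_max, new_val) = max(44, 52) = 52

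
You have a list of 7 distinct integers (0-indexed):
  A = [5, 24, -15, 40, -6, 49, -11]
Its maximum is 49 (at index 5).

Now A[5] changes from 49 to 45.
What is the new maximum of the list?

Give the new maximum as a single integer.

Old max = 49 (at index 5)
Change: A[5] 49 -> 45
Changed element WAS the max -> may need rescan.
  Max of remaining elements: 40
  New max = max(45, 40) = 45

Answer: 45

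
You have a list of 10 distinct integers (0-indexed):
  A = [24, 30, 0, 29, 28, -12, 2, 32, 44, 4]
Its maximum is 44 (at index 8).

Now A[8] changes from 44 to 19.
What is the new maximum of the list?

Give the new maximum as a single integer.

Old max = 44 (at index 8)
Change: A[8] 44 -> 19
Changed element WAS the max -> may need rescan.
  Max of remaining elements: 32
  New max = max(19, 32) = 32

Answer: 32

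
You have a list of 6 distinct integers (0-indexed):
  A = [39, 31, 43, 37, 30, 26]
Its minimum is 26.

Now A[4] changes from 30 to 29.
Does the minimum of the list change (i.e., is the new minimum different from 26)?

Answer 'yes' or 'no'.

Answer: no

Derivation:
Old min = 26
Change: A[4] 30 -> 29
Changed element was NOT the min; min changes only if 29 < 26.
New min = 26; changed? no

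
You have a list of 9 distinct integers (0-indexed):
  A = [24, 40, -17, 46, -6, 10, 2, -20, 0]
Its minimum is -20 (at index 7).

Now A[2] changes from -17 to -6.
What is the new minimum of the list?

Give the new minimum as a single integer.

Old min = -20 (at index 7)
Change: A[2] -17 -> -6
Changed element was NOT the old min.
  New min = min(old_min, new_val) = min(-20, -6) = -20

Answer: -20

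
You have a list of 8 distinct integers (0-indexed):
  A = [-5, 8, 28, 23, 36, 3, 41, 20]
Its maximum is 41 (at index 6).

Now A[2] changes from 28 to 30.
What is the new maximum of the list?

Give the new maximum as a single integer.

Answer: 41

Derivation:
Old max = 41 (at index 6)
Change: A[2] 28 -> 30
Changed element was NOT the old max.
  New max = max(old_max, new_val) = max(41, 30) = 41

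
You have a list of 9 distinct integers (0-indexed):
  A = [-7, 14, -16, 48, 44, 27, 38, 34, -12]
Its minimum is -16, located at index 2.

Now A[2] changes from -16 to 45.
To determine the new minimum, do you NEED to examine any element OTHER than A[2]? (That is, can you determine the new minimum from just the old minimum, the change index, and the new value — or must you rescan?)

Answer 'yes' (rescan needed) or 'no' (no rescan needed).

Answer: yes

Derivation:
Old min = -16 at index 2
Change at index 2: -16 -> 45
Index 2 WAS the min and new value 45 > old min -16. Must rescan other elements to find the new min.
Needs rescan: yes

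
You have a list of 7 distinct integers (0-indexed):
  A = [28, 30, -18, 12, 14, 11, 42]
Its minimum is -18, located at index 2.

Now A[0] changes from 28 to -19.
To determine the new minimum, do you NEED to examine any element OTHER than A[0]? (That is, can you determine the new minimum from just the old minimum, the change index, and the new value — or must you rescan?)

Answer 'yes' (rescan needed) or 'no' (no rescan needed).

Answer: no

Derivation:
Old min = -18 at index 2
Change at index 0: 28 -> -19
Index 0 was NOT the min. New min = min(-18, -19). No rescan of other elements needed.
Needs rescan: no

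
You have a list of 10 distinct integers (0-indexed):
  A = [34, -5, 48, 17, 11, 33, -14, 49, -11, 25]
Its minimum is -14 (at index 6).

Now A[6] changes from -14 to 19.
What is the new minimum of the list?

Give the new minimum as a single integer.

Old min = -14 (at index 6)
Change: A[6] -14 -> 19
Changed element WAS the min. Need to check: is 19 still <= all others?
  Min of remaining elements: -11
  New min = min(19, -11) = -11

Answer: -11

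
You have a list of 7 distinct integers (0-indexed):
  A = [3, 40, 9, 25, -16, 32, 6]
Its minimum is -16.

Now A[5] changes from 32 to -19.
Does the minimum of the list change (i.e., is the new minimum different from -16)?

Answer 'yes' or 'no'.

Old min = -16
Change: A[5] 32 -> -19
Changed element was NOT the min; min changes only if -19 < -16.
New min = -19; changed? yes

Answer: yes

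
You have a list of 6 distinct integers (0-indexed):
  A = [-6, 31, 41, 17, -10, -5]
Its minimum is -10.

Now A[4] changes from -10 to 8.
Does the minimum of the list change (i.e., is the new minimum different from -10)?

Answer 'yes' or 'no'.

Old min = -10
Change: A[4] -10 -> 8
Changed element was the min; new min must be rechecked.
New min = -6; changed? yes

Answer: yes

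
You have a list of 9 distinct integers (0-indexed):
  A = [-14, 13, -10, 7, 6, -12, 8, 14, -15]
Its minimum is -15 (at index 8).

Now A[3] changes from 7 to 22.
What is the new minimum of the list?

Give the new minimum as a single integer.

Old min = -15 (at index 8)
Change: A[3] 7 -> 22
Changed element was NOT the old min.
  New min = min(old_min, new_val) = min(-15, 22) = -15

Answer: -15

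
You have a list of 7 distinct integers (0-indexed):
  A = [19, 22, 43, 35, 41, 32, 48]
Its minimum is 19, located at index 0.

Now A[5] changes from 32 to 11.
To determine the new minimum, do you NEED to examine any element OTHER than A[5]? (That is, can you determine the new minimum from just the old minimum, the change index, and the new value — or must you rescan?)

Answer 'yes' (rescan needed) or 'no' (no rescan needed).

Old min = 19 at index 0
Change at index 5: 32 -> 11
Index 5 was NOT the min. New min = min(19, 11). No rescan of other elements needed.
Needs rescan: no

Answer: no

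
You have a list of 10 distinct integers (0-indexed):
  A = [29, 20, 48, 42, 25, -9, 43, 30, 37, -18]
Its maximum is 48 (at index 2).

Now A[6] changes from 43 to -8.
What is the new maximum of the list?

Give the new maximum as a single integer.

Old max = 48 (at index 2)
Change: A[6] 43 -> -8
Changed element was NOT the old max.
  New max = max(old_max, new_val) = max(48, -8) = 48

Answer: 48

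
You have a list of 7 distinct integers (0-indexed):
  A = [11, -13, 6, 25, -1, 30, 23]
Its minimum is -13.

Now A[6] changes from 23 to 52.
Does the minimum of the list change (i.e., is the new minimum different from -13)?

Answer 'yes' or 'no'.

Old min = -13
Change: A[6] 23 -> 52
Changed element was NOT the min; min changes only if 52 < -13.
New min = -13; changed? no

Answer: no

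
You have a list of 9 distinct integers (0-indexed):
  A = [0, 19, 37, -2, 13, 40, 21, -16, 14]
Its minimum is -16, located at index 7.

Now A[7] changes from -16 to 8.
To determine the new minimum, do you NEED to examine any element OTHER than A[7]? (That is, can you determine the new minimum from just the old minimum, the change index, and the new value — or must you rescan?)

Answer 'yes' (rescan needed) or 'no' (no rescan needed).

Answer: yes

Derivation:
Old min = -16 at index 7
Change at index 7: -16 -> 8
Index 7 WAS the min and new value 8 > old min -16. Must rescan other elements to find the new min.
Needs rescan: yes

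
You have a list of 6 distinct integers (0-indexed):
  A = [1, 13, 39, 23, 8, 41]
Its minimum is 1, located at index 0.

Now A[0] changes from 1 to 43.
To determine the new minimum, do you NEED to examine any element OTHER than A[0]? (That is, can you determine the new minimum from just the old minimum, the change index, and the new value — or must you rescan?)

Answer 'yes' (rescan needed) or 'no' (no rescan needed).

Answer: yes

Derivation:
Old min = 1 at index 0
Change at index 0: 1 -> 43
Index 0 WAS the min and new value 43 > old min 1. Must rescan other elements to find the new min.
Needs rescan: yes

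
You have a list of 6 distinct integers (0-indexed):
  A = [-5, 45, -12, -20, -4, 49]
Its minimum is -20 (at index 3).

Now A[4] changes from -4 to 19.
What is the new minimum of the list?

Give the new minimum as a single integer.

Answer: -20

Derivation:
Old min = -20 (at index 3)
Change: A[4] -4 -> 19
Changed element was NOT the old min.
  New min = min(old_min, new_val) = min(-20, 19) = -20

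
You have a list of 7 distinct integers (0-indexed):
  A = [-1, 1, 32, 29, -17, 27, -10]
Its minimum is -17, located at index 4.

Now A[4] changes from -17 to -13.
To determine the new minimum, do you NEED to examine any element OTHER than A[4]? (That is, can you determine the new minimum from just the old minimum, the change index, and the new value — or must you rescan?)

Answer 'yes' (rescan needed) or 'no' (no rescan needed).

Old min = -17 at index 4
Change at index 4: -17 -> -13
Index 4 WAS the min and new value -13 > old min -17. Must rescan other elements to find the new min.
Needs rescan: yes

Answer: yes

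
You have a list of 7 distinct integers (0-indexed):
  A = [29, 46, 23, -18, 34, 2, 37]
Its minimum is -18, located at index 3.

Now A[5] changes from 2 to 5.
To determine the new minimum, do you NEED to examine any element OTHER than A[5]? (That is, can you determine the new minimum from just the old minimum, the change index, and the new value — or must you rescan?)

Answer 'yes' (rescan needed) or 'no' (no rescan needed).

Answer: no

Derivation:
Old min = -18 at index 3
Change at index 5: 2 -> 5
Index 5 was NOT the min. New min = min(-18, 5). No rescan of other elements needed.
Needs rescan: no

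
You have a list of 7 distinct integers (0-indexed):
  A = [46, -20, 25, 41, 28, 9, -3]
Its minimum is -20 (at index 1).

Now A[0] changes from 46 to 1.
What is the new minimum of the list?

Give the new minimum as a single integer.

Old min = -20 (at index 1)
Change: A[0] 46 -> 1
Changed element was NOT the old min.
  New min = min(old_min, new_val) = min(-20, 1) = -20

Answer: -20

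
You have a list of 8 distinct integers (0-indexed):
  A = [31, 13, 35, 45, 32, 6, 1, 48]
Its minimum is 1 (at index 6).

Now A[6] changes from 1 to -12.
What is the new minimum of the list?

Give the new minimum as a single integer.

Answer: -12

Derivation:
Old min = 1 (at index 6)
Change: A[6] 1 -> -12
Changed element WAS the min. Need to check: is -12 still <= all others?
  Min of remaining elements: 6
  New min = min(-12, 6) = -12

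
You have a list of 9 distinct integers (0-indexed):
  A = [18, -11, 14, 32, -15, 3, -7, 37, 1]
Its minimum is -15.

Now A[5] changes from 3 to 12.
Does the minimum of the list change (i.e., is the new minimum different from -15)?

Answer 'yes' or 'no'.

Answer: no

Derivation:
Old min = -15
Change: A[5] 3 -> 12
Changed element was NOT the min; min changes only if 12 < -15.
New min = -15; changed? no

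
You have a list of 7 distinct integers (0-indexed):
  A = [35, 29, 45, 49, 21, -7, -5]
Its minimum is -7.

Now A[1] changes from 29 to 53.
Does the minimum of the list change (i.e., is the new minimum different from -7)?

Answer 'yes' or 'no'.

Answer: no

Derivation:
Old min = -7
Change: A[1] 29 -> 53
Changed element was NOT the min; min changes only if 53 < -7.
New min = -7; changed? no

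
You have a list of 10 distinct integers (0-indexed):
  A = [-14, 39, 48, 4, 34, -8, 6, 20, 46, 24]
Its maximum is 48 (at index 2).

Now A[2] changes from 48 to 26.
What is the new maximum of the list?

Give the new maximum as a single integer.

Old max = 48 (at index 2)
Change: A[2] 48 -> 26
Changed element WAS the max -> may need rescan.
  Max of remaining elements: 46
  New max = max(26, 46) = 46

Answer: 46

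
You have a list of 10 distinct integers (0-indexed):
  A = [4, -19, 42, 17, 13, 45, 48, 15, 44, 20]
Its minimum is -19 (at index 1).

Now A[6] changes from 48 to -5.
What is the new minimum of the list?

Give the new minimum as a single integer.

Answer: -19

Derivation:
Old min = -19 (at index 1)
Change: A[6] 48 -> -5
Changed element was NOT the old min.
  New min = min(old_min, new_val) = min(-19, -5) = -19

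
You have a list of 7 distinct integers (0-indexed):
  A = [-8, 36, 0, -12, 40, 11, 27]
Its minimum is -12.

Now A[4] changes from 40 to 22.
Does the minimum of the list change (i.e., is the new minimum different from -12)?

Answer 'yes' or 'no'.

Old min = -12
Change: A[4] 40 -> 22
Changed element was NOT the min; min changes only if 22 < -12.
New min = -12; changed? no

Answer: no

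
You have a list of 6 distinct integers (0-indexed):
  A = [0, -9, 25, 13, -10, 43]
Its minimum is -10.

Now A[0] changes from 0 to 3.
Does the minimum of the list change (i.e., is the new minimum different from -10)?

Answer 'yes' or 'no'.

Answer: no

Derivation:
Old min = -10
Change: A[0] 0 -> 3
Changed element was NOT the min; min changes only if 3 < -10.
New min = -10; changed? no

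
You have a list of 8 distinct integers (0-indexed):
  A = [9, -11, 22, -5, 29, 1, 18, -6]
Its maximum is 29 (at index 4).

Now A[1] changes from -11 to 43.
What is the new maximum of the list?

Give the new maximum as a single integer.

Answer: 43

Derivation:
Old max = 29 (at index 4)
Change: A[1] -11 -> 43
Changed element was NOT the old max.
  New max = max(old_max, new_val) = max(29, 43) = 43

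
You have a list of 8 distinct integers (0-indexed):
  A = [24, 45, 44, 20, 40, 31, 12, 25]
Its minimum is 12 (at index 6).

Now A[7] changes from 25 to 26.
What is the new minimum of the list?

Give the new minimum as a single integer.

Old min = 12 (at index 6)
Change: A[7] 25 -> 26
Changed element was NOT the old min.
  New min = min(old_min, new_val) = min(12, 26) = 12

Answer: 12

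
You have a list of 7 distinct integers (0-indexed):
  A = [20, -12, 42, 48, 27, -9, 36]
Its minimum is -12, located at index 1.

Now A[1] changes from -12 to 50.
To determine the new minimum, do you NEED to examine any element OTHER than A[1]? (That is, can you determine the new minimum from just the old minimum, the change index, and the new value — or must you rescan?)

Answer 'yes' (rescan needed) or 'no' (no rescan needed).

Old min = -12 at index 1
Change at index 1: -12 -> 50
Index 1 WAS the min and new value 50 > old min -12. Must rescan other elements to find the new min.
Needs rescan: yes

Answer: yes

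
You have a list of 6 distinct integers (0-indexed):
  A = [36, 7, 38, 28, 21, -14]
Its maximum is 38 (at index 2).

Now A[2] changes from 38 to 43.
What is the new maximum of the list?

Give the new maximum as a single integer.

Old max = 38 (at index 2)
Change: A[2] 38 -> 43
Changed element WAS the max -> may need rescan.
  Max of remaining elements: 36
  New max = max(43, 36) = 43

Answer: 43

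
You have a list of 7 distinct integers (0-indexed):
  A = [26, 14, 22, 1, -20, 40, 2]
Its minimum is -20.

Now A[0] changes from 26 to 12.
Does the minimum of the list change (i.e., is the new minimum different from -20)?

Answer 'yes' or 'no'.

Answer: no

Derivation:
Old min = -20
Change: A[0] 26 -> 12
Changed element was NOT the min; min changes only if 12 < -20.
New min = -20; changed? no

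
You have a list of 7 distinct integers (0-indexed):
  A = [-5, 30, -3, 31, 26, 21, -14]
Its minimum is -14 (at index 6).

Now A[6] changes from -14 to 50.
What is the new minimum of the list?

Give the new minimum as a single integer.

Answer: -5

Derivation:
Old min = -14 (at index 6)
Change: A[6] -14 -> 50
Changed element WAS the min. Need to check: is 50 still <= all others?
  Min of remaining elements: -5
  New min = min(50, -5) = -5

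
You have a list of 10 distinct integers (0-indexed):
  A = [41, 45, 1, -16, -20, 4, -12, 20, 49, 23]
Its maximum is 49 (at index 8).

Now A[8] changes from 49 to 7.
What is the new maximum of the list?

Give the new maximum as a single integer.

Answer: 45

Derivation:
Old max = 49 (at index 8)
Change: A[8] 49 -> 7
Changed element WAS the max -> may need rescan.
  Max of remaining elements: 45
  New max = max(7, 45) = 45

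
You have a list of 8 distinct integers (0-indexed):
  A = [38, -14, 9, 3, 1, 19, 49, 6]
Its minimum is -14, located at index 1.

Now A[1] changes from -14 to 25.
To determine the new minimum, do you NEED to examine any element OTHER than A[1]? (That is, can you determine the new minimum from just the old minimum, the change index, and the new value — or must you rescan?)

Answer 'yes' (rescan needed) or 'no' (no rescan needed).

Old min = -14 at index 1
Change at index 1: -14 -> 25
Index 1 WAS the min and new value 25 > old min -14. Must rescan other elements to find the new min.
Needs rescan: yes

Answer: yes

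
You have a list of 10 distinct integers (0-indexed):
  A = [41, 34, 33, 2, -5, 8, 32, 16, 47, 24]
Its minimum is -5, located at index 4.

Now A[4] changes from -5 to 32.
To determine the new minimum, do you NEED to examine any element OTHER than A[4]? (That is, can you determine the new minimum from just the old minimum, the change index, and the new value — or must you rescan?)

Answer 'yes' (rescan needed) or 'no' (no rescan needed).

Old min = -5 at index 4
Change at index 4: -5 -> 32
Index 4 WAS the min and new value 32 > old min -5. Must rescan other elements to find the new min.
Needs rescan: yes

Answer: yes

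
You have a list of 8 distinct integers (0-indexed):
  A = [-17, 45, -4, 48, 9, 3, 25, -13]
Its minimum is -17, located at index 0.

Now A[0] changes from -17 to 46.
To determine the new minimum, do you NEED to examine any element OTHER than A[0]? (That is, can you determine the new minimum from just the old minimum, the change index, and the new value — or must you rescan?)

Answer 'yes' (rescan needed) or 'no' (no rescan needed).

Old min = -17 at index 0
Change at index 0: -17 -> 46
Index 0 WAS the min and new value 46 > old min -17. Must rescan other elements to find the new min.
Needs rescan: yes

Answer: yes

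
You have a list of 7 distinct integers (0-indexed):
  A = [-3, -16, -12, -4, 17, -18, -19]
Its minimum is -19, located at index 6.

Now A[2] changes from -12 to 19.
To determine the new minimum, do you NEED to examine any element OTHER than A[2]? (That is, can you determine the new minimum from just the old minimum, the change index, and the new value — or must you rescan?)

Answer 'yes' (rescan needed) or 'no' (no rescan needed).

Answer: no

Derivation:
Old min = -19 at index 6
Change at index 2: -12 -> 19
Index 2 was NOT the min. New min = min(-19, 19). No rescan of other elements needed.
Needs rescan: no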